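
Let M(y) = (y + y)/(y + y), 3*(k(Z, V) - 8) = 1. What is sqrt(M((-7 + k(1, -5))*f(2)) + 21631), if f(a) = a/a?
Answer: 104*sqrt(2) ≈ 147.08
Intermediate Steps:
k(Z, V) = 25/3 (k(Z, V) = 8 + (1/3)*1 = 8 + 1/3 = 25/3)
f(a) = 1
M(y) = 1 (M(y) = (2*y)/((2*y)) = (2*y)*(1/(2*y)) = 1)
sqrt(M((-7 + k(1, -5))*f(2)) + 21631) = sqrt(1 + 21631) = sqrt(21632) = 104*sqrt(2)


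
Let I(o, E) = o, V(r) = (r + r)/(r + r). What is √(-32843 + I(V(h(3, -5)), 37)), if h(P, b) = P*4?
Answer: I*√32842 ≈ 181.22*I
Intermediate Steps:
h(P, b) = 4*P
V(r) = 1 (V(r) = (2*r)/((2*r)) = (2*r)*(1/(2*r)) = 1)
√(-32843 + I(V(h(3, -5)), 37)) = √(-32843 + 1) = √(-32842) = I*√32842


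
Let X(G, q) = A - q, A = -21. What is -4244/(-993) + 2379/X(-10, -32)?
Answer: 2409031/10923 ≈ 220.55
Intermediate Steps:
X(G, q) = -21 - q
-4244/(-993) + 2379/X(-10, -32) = -4244/(-993) + 2379/(-21 - 1*(-32)) = -4244*(-1/993) + 2379/(-21 + 32) = 4244/993 + 2379/11 = 2409031/10923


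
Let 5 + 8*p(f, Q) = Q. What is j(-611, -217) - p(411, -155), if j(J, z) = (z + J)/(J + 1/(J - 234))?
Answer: 2756395/129074 ≈ 21.355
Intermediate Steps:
j(J, z) = (J + z)/(J + 1/(-234 + J))
p(f, Q) = -5/8 + Q/8
j(-611, -217) - p(411, -155) = ((-611)**2 - 234*(-611) - 234*(-217) - 611*(-217))/(1 + (-611)**2 - 234*(-611)) - (-5/8 + (1/8)*(-155)) = (373321 + 142974 + 50778 + 132587)/(1 + 373321 + 142974) - (-5/8 - 155/8) = 699660/516296 - 1*(-20) = (1/516296)*699660 + 20 = 174915/129074 + 20 = 2756395/129074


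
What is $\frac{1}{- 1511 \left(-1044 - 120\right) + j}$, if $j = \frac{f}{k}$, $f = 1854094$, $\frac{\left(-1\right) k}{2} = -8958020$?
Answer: $\frac{8958020}{15755402335127} \approx 5.6857 \cdot 10^{-7}$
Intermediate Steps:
$k = 17916040$ ($k = \left(-2\right) \left(-8958020\right) = 17916040$)
$j = \frac{927047}{8958020}$ ($j = \frac{1854094}{17916040} = 1854094 \cdot \frac{1}{17916040} = \frac{927047}{8958020} \approx 0.10349$)
$\frac{1}{- 1511 \left(-1044 - 120\right) + j} = \frac{1}{- 1511 \left(-1044 - 120\right) + \frac{927047}{8958020}} = \frac{1}{\left(-1511\right) \left(-1164\right) + \frac{927047}{8958020}} = \frac{1}{1758804 + \frac{927047}{8958020}} = \frac{1}{\frac{15755402335127}{8958020}} = \frac{8958020}{15755402335127}$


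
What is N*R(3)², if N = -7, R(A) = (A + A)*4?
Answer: -4032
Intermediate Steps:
R(A) = 8*A (R(A) = (2*A)*4 = 8*A)
N*R(3)² = -7*(8*3)² = -7*24² = -7*576 = -4032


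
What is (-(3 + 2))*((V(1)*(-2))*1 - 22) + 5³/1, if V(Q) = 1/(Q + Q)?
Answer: 240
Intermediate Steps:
V(Q) = 1/(2*Q)
(-(3 + 2))*((V(1)*(-2))*1 - 22) + 5³/1 = (-(3 + 2))*((((½)/1)*(-2))*1 - 22) + 5³/1 = (-1*5)*((((½)*1)*(-2))*1 - 22) + 125*1 = -5*(((½)*(-2))*1 - 22) + 125 = -5*(-1*1 - 22) + 125 = -5*(-1 - 22) + 125 = -5*(-23) + 125 = 115 + 125 = 240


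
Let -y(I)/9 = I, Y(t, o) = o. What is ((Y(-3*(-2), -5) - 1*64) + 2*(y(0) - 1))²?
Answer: 5041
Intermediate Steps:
y(I) = -9*I
((Y(-3*(-2), -5) - 1*64) + 2*(y(0) - 1))² = ((-5 - 1*64) + 2*(-9*0 - 1))² = ((-5 - 64) + 2*(0 - 1))² = (-69 + 2*(-1))² = (-69 - 2)² = (-71)² = 5041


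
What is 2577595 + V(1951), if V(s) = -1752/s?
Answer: 5028886093/1951 ≈ 2.5776e+6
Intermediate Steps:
2577595 + V(1951) = 2577595 - 1752/1951 = 5028886093/1951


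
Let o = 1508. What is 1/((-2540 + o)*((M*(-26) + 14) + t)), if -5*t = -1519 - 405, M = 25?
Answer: 5/1296192 ≈ 3.8575e-6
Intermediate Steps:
t = 1924/5 (t = -(-1519 - 405)/5 = -⅕*(-1924) = 1924/5 ≈ 384.80)
1/((-2540 + o)*((M*(-26) + 14) + t)) = 1/((-2540 + 1508)*((25*(-26) + 14) + 1924/5)) = 1/(-1032*((-650 + 14) + 1924/5)) = 1/(-1032*(-636 + 1924/5)) = 1/(-1032*(-1256/5)) = 1/(1296192/5) = 5/1296192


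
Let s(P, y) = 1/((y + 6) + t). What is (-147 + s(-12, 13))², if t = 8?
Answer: 15745024/729 ≈ 21598.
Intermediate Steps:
s(P, y) = 1/(14 + y) (s(P, y) = 1/((y + 6) + 8) = 1/((6 + y) + 8) = 1/(14 + y))
(-147 + s(-12, 13))² = (-147 + 1/(14 + 13))² = (-147 + 1/27)² = (-3968/27)² = 15745024/729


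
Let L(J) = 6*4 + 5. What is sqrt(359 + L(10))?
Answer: 2*sqrt(97) ≈ 19.698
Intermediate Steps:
L(J) = 29 (L(J) = 24 + 5 = 29)
sqrt(359 + L(10)) = sqrt(359 + 29) = sqrt(388) = 2*sqrt(97)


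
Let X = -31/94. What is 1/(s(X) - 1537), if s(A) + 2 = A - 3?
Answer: -94/144979 ≈ -0.00064837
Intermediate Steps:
X = -31/94 (X = -31*1/94 = -31/94 ≈ -0.32979)
s(A) = -5 + A (s(A) = -2 + (A - 3) = -2 + (-3 + A) = -5 + A)
1/(s(X) - 1537) = 1/((-5 - 31/94) - 1537) = 1/(-501/94 - 1537) = 1/(-144979/94) = -94/144979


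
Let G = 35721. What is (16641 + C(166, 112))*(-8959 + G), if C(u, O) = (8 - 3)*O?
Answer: 460333162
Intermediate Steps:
C(u, O) = 5*O
(16641 + C(166, 112))*(-8959 + G) = (16641 + 5*112)*(-8959 + 35721) = (16641 + 560)*26762 = 17201*26762 = 460333162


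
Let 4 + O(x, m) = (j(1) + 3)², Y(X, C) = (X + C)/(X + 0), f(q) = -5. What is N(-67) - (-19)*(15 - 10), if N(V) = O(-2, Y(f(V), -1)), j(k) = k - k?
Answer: 100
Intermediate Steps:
Y(X, C) = (C + X)/X
j(k) = 0
O(x, m) = 5 (O(x, m) = -4 + (0 + 3)² = -4 + 3² = -4 + 9 = 5)
N(V) = 5
N(-67) - (-19)*(15 - 10) = 5 - (-19)*(15 - 10) = 5 - (-19)*5 = 5 - 1*(-95) = 5 + 95 = 100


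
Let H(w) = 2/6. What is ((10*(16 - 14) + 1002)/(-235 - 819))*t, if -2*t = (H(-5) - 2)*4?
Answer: -5110/1581 ≈ -3.2321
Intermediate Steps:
H(w) = 1/3 (H(w) = 2*(1/6) = 1/3)
t = 10/3 (t = -(1/3 - 2)*4/2 = -(-5)*4/6 = -1/2*(-20/3) = 10/3 ≈ 3.3333)
((10*(16 - 14) + 1002)/(-235 - 819))*t = ((10*(16 - 14) + 1002)/(-235 - 819))*(10/3) = ((10*2 + 1002)/(-1054))*(10/3) = ((20 + 1002)*(-1/1054))*(10/3) = (1022*(-1/1054))*(10/3) = -511/527*10/3 = -5110/1581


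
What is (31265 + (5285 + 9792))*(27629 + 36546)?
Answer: 2973997850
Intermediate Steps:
(31265 + (5285 + 9792))*(27629 + 36546) = (31265 + 15077)*64175 = 46342*64175 = 2973997850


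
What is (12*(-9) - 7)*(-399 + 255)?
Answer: 16560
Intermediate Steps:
(12*(-9) - 7)*(-399 + 255) = (-108 - 7)*(-144) = -115*(-144) = 16560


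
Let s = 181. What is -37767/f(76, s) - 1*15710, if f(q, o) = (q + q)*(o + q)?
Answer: -613733207/39064 ≈ -15711.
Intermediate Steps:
f(q, o) = 2*q*(o + q) (f(q, o) = (2*q)*(o + q) = 2*q*(o + q))
-37767/f(76, s) - 1*15710 = -37767*1/(152*(181 + 76)) - 1*15710 = -37767/(2*76*257) - 15710 = -37767/39064 - 15710 = -613733207/39064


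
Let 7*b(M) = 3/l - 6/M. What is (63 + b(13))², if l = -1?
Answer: 32353344/8281 ≈ 3906.9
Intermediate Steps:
b(M) = -3/7 - 6/(7*M) (b(M) = (3/(-1) - 6/M)/7 = (3*(-1) - 6/M)/7 = (-3 - 6/M)/7 = -3/7 - 6/(7*M))
(63 + b(13))² = (63 + (3/7)*(-2 - 1*13)/13)² = (63 + (3/7)*(1/13)*(-2 - 13))² = (63 + (3/7)*(1/13)*(-15))² = (63 - 45/91)² = (5688/91)² = 32353344/8281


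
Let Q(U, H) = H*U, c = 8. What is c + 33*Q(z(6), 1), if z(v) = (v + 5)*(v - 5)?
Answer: 371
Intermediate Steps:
z(v) = (-5 + v)*(5 + v) (z(v) = (5 + v)*(-5 + v) = (-5 + v)*(5 + v))
c + 33*Q(z(6), 1) = 8 + 33*(1*(-25 + 6**2)) = 8 + 33*(1*(-25 + 36)) = 8 + 33*(1*11) = 8 + 33*11 = 8 + 363 = 371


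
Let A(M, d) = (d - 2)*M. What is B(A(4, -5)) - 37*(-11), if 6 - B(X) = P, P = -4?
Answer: 417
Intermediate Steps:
A(M, d) = M*(-2 + d) (A(M, d) = (-2 + d)*M = M*(-2 + d))
B(X) = 10 (B(X) = 6 - 1*(-4) = 6 + 4 = 10)
B(A(4, -5)) - 37*(-11) = 10 - 37*(-11) = 10 + 407 = 417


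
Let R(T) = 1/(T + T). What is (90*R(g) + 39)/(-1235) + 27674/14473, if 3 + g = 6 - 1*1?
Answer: 66574601/35748310 ≈ 1.8623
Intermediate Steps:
g = 2 (g = -3 + (6 - 1*1) = -3 + (6 - 1) = -3 + 5 = 2)
R(T) = 1/(2*T)
(90*R(g) + 39)/(-1235) + 27674/14473 = (90*((1/2)/2) + 39)/(-1235) + 27674/14473 = (90*((1/2)*(1/2)) + 39)*(-1/1235) + 27674*(1/14473) = (90*(1/4) + 39)*(-1/1235) + 27674/14473 = (45/2 + 39)*(-1/1235) + 27674/14473 = (123/2)*(-1/1235) + 27674/14473 = -123/2470 + 27674/14473 = 66574601/35748310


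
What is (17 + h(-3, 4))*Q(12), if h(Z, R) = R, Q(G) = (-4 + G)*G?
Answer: 2016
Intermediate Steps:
Q(G) = G*(-4 + G)
(17 + h(-3, 4))*Q(12) = (17 + 4)*(12*(-4 + 12)) = 21*(12*8) = 21*96 = 2016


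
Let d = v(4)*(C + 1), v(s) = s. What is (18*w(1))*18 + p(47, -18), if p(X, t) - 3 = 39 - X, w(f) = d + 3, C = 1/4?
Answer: 2587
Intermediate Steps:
C = ¼ ≈ 0.25000
d = 5 (d = 4*(¼ + 1) = 4*(5/4) = 5)
w(f) = 8 (w(f) = 5 + 3 = 8)
p(X, t) = 42 - X (p(X, t) = 3 + (39 - X) = 42 - X)
(18*w(1))*18 + p(47, -18) = (18*8)*18 + (42 - 1*47) = 144*18 + (42 - 47) = 2592 - 5 = 2587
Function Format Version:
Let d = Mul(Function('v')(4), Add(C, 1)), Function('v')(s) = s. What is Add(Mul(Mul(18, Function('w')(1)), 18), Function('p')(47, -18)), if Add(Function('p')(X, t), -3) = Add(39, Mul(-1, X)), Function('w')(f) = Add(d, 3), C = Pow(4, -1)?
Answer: 2587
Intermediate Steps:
C = Rational(1, 4) ≈ 0.25000
d = 5 (d = Mul(4, Add(Rational(1, 4), 1)) = Mul(4, Rational(5, 4)) = 5)
Function('w')(f) = 8 (Function('w')(f) = Add(5, 3) = 8)
Function('p')(X, t) = Add(42, Mul(-1, X)) (Function('p')(X, t) = Add(3, Add(39, Mul(-1, X))) = Add(42, Mul(-1, X)))
Add(Mul(Mul(18, Function('w')(1)), 18), Function('p')(47, -18)) = Add(Mul(Mul(18, 8), 18), Add(42, Mul(-1, 47))) = Add(Mul(144, 18), Add(42, -47)) = Add(2592, -5) = 2587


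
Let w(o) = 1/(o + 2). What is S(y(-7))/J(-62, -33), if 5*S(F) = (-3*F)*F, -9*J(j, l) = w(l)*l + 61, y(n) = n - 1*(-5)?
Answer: 837/2405 ≈ 0.34802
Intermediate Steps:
y(n) = 5 + n (y(n) = n + 5 = 5 + n)
w(o) = 1/(2 + o)
J(j, l) = -61/9 - l/(9*(2 + l)) (J(j, l) = -(l/(2 + l) + 61)/9 = -(61 + l/(2 + l))/9 = -61/9 - l/(9*(2 + l)))
S(F) = -3*F²/5 (S(F) = ((-3*F)*F)/5 = (-3*F²)/5 = -3*F²/5)
S(y(-7))/J(-62, -33) = (-3*(5 - 7)²/5)/((2*(-61 - 31*(-33))/(9*(2 - 33)))) = (-⅗*(-2)²)/(((2/9)*(-61 + 1023)/(-31))) = (-⅗*4)/(((2/9)*(-1/31)*962)) = -12/(5*(-1924/279)) = -12/5*(-279/1924) = 837/2405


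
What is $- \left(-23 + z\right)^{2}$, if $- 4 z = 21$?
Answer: $- \frac{12769}{16} \approx -798.06$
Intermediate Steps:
$z = - \frac{21}{4}$ ($z = \left(- \frac{1}{4}\right) 21 = - \frac{21}{4} \approx -5.25$)
$- \left(-23 + z\right)^{2} = - \left(-23 - \frac{21}{4}\right)^{2} = - \left(- \frac{113}{4}\right)^{2} = \left(-1\right) \frac{12769}{16} = - \frac{12769}{16}$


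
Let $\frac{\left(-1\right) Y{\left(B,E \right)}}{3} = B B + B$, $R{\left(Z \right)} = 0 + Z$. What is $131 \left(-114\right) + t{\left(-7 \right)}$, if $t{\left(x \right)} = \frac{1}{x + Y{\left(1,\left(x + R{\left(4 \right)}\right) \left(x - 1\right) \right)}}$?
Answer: $- \frac{194143}{13} \approx -14934.0$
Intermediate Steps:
$R{\left(Z \right)} = Z$
$Y{\left(B,E \right)} = - 3 B - 3 B^{2}$ ($Y{\left(B,E \right)} = - 3 \left(B B + B\right) = - 3 \left(B^{2} + B\right) = - 3 \left(B + B^{2}\right) = - 3 B - 3 B^{2}$)
$t{\left(x \right)} = \frac{1}{-6 + x}$ ($t{\left(x \right)} = \frac{1}{x - 3 \left(1 + 1\right)} = \frac{1}{x - 3 \cdot 2} = \frac{1}{x - 6} = \frac{1}{-6 + x}$)
$131 \left(-114\right) + t{\left(-7 \right)} = 131 \left(-114\right) + \frac{1}{-6 - 7} = -14934 + \frac{1}{-13} = -14934 - \frac{1}{13} = - \frac{194143}{13}$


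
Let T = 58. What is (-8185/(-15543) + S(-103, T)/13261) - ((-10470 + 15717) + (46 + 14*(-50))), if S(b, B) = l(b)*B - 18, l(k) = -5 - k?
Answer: -946492907816/206115723 ≈ -4592.0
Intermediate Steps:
S(b, B) = -18 + B*(-5 - b) (S(b, B) = (-5 - b)*B - 18 = B*(-5 - b) - 18 = -18 + B*(-5 - b))
(-8185/(-15543) + S(-103, T)/13261) - ((-10470 + 15717) + (46 + 14*(-50))) = (-8185/(-15543) + (-18 - 1*58*(5 - 103))/13261) - ((-10470 + 15717) + (46 + 14*(-50))) = (-8185*(-1/15543) + (-18 - 1*58*(-98))*(1/13261)) - (5247 + (46 - 700)) = (8185/15543 + (-18 + 5684)*(1/13261)) - (5247 - 654) = (8185/15543 + 5666*(1/13261)) - 1*4593 = (8185/15543 + 5666/13261) - 4593 = 196607923/206115723 - 4593 = -946492907816/206115723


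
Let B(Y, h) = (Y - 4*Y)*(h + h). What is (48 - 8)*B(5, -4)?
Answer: 4800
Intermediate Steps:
B(Y, h) = -6*Y*h (B(Y, h) = (-3*Y)*(2*h) = -6*Y*h)
(48 - 8)*B(5, -4) = (48 - 8)*(-6*5*(-4)) = 40*120 = 4800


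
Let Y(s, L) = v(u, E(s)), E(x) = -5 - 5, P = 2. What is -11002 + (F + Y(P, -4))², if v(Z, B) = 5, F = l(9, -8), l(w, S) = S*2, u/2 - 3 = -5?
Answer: -10881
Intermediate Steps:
E(x) = -10
u = -4 (u = 6 + 2*(-5) = 6 - 10 = -4)
l(w, S) = 2*S
F = -16 (F = 2*(-8) = -16)
Y(s, L) = 5
-11002 + (F + Y(P, -4))² = -11002 + (-16 + 5)² = -11002 + (-11)² = -11002 + 121 = -10881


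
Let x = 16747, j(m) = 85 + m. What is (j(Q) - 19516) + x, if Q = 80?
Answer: -2604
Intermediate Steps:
(j(Q) - 19516) + x = ((85 + 80) - 19516) + 16747 = (165 - 19516) + 16747 = -19351 + 16747 = -2604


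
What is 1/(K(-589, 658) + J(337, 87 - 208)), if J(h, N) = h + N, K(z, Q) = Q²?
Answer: 1/433180 ≈ 2.3085e-6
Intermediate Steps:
J(h, N) = N + h
1/(K(-589, 658) + J(337, 87 - 208)) = 1/(658² + ((87 - 208) + 337)) = 1/(432964 + (-121 + 337)) = 1/(432964 + 216) = 1/433180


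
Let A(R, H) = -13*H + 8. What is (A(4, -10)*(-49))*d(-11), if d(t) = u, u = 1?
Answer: -6762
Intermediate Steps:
d(t) = 1
A(R, H) = 8 - 13*H
(A(4, -10)*(-49))*d(-11) = ((8 - 13*(-10))*(-49))*1 = ((8 + 130)*(-49))*1 = (138*(-49))*1 = -6762*1 = -6762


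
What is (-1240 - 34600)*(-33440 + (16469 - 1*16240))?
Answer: 1190282240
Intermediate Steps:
(-1240 - 34600)*(-33440 + (16469 - 1*16240)) = -35840*(-33440 + (16469 - 16240)) = -35840*(-33440 + 229) = -35840*(-33211) = 1190282240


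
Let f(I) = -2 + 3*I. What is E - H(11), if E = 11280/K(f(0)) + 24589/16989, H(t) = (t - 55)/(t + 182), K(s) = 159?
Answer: 12619716749/173780481 ≈ 72.619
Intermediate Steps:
H(t) = (-55 + t)/(182 + t)
E = 65181857/900417 (E = 11280/159 + 24589/16989 = 11280*(1/159) + 24589*(1/16989) = 3760/53 + 24589/16989 = 65181857/900417 ≈ 72.391)
E - H(11) = 65181857/900417 - (-55 + 11)/(182 + 11) = 65181857/900417 - (-44)/193 = 65181857/900417 - 1*(-44/193) = 65181857/900417 + 44/193 = 12619716749/173780481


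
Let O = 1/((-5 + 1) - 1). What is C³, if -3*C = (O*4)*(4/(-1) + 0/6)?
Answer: -4096/3375 ≈ -1.2136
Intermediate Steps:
O = -⅕ (O = 1/(-4 - 1) = 1/(-5) = -⅕ ≈ -0.20000)
C = -16/15 (C = -(-⅕*4)*(4/(-1) + 0/6)/3 = -(-4)*(4*(-1) + 0*(⅙))/15 = -(-4)*(-4 + 0)/15 = -(-4)*(-4)/15 = -⅓*16/5 = -16/15 ≈ -1.0667)
C³ = (-16/15)³ = -4096/3375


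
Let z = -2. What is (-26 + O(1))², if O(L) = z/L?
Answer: 784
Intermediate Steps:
O(L) = -2/L
(-26 + O(1))² = (-26 - 2/1)² = (-26 - 2*1)² = (-26 - 2)² = (-28)² = 784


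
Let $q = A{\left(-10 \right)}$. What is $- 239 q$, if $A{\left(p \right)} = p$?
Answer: $2390$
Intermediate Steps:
$q = -10$
$- 239 q = \left(-239\right) \left(-10\right) = 2390$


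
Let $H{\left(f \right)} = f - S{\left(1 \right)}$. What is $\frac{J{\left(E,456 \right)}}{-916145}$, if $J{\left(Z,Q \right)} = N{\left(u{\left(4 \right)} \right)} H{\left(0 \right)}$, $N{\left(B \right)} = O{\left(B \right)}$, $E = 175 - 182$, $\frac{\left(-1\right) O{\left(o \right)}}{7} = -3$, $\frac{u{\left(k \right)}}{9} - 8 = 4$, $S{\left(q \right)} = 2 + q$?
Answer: $\frac{63}{916145} \approx 6.8766 \cdot 10^{-5}$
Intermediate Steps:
$u{\left(k \right)} = 108$ ($u{\left(k \right)} = 72 + 9 \cdot 4 = 72 + 36 = 108$)
$O{\left(o \right)} = 21$ ($O{\left(o \right)} = \left(-7\right) \left(-3\right) = 21$)
$E = -7$ ($E = 175 - 182 = -7$)
$N{\left(B \right)} = 21$
$H{\left(f \right)} = -3 + f$ ($H{\left(f \right)} = f - \left(2 + 1\right) = f - 3 = -3 + f$)
$J{\left(Z,Q \right)} = -63$ ($J{\left(Z,Q \right)} = 21 \left(-3 + 0\right) = 21 \left(-3\right) = -63$)
$\frac{J{\left(E,456 \right)}}{-916145} = - \frac{63}{-916145} = \left(-63\right) \left(- \frac{1}{916145}\right) = \frac{63}{916145}$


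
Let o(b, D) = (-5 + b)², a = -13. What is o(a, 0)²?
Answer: 104976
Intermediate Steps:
o(a, 0)² = ((-5 - 13)²)² = ((-18)²)² = 324² = 104976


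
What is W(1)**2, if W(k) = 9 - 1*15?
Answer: 36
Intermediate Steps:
W(k) = -6 (W(k) = 9 - 15 = -6)
W(1)**2 = (-6)**2 = 36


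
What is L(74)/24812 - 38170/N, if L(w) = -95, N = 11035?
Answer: -189624473/54760084 ≈ -3.4628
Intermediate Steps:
L(74)/24812 - 38170/N = -95/24812 - 38170/11035 = -95*1/24812 - 38170*1/11035 = -95/24812 - 7634/2207 = -189624473/54760084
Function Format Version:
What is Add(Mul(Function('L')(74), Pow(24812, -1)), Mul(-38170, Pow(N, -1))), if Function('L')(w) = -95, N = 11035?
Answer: Rational(-189624473, 54760084) ≈ -3.4628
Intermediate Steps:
Add(Mul(Function('L')(74), Pow(24812, -1)), Mul(-38170, Pow(N, -1))) = Add(Mul(-95, Pow(24812, -1)), Mul(-38170, Pow(11035, -1))) = Add(Mul(-95, Rational(1, 24812)), Mul(-38170, Rational(1, 11035))) = Add(Rational(-95, 24812), Rational(-7634, 2207)) = Rational(-189624473, 54760084)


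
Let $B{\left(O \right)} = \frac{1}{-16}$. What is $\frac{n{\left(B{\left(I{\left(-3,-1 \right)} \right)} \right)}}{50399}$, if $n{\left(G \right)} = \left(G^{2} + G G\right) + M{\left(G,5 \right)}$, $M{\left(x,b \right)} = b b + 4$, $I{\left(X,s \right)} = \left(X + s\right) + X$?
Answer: $\frac{3713}{6451072} \approx 0.00057556$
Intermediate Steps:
$I{\left(X,s \right)} = s + 2 X$
$M{\left(x,b \right)} = 4 + b^{2}$ ($M{\left(x,b \right)} = b^{2} + 4 = 4 + b^{2}$)
$B{\left(O \right)} = - \frac{1}{16}$
$n{\left(G \right)} = 29 + 2 G^{2}$ ($n{\left(G \right)} = \left(G^{2} + G G\right) + \left(4 + 5^{2}\right) = \left(G^{2} + G^{2}\right) + \left(4 + 25\right) = 2 G^{2} + 29 = 29 + 2 G^{2}$)
$\frac{n{\left(B{\left(I{\left(-3,-1 \right)} \right)} \right)}}{50399} = \frac{29 + 2 \left(- \frac{1}{16}\right)^{2}}{50399} = \left(29 + 2 \cdot \frac{1}{256}\right) \frac{1}{50399} = \left(29 + \frac{1}{128}\right) \frac{1}{50399} = \frac{3713}{128} \cdot \frac{1}{50399} = \frac{3713}{6451072}$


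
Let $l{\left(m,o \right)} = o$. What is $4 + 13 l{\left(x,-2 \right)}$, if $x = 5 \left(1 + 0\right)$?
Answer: $-22$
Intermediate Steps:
$x = 5$ ($x = 5 \cdot 1 = 5$)
$4 + 13 l{\left(x,-2 \right)} = 4 + 13 \left(-2\right) = 4 - 26 = -22$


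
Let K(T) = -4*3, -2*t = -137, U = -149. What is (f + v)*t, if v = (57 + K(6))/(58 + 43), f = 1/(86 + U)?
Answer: 187279/6363 ≈ 29.432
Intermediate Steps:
t = 137/2 (t = -½*(-137) = 137/2 ≈ 68.500)
K(T) = -12
f = -1/63 (f = 1/(86 - 149) = 1/(-63) = -1/63 ≈ -0.015873)
v = 45/101 (v = (57 - 12)/(58 + 43) = 45/101 ≈ 0.44554)
(f + v)*t = (-1/63 + 45/101)*(137/2) = (2734/6363)*(137/2) = 187279/6363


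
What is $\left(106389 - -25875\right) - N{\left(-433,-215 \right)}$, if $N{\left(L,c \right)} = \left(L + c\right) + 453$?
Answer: $132459$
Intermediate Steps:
$N{\left(L,c \right)} = 453 + L + c$
$\left(106389 - -25875\right) - N{\left(-433,-215 \right)} = \left(106389 - -25875\right) - \left(453 - 433 - 215\right) = \left(106389 + 25875\right) - -195 = 132264 + 195 = 132459$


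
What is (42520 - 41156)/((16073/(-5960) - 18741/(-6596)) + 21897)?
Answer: 13405446560/215206011593 ≈ 0.062291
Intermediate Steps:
(42520 - 41156)/((16073/(-5960) - 18741/(-6596)) + 21897) = 1364/((16073*(-1/5960) - 18741*(-1/6596)) + 21897) = 1364/((-16073/5960 + 18741/6596) + 21897) = 1364/(1419713/9828040 + 21897) = 1364/(215206011593/9828040) = 1364*(9828040/215206011593) = 13405446560/215206011593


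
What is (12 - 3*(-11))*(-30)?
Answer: -1350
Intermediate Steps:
(12 - 3*(-11))*(-30) = (12 + 33)*(-30) = 45*(-30) = -1350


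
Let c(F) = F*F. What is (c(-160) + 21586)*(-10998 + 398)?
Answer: -500171600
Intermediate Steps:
c(F) = F²
(c(-160) + 21586)*(-10998 + 398) = ((-160)² + 21586)*(-10998 + 398) = (25600 + 21586)*(-10600) = 47186*(-10600) = -500171600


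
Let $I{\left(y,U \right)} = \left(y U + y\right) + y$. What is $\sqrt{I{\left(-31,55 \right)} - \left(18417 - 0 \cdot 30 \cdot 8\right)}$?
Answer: $58 i \sqrt{6} \approx 142.07 i$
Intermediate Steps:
$I{\left(y,U \right)} = 2 y + U y$ ($I{\left(y,U \right)} = \left(U y + y\right) + y = \left(y + U y\right) + y = 2 y + U y$)
$\sqrt{I{\left(-31,55 \right)} - \left(18417 - 0 \cdot 30 \cdot 8\right)} = \sqrt{- 31 \left(2 + 55\right) - \left(18417 - 0 \cdot 30 \cdot 8\right)} = \sqrt{\left(-31\right) 57 + \left(0 \cdot 8 - 18417\right)} = \sqrt{-1767 + \left(0 - 18417\right)} = \sqrt{-1767 - 18417} = \sqrt{-20184} = 58 i \sqrt{6}$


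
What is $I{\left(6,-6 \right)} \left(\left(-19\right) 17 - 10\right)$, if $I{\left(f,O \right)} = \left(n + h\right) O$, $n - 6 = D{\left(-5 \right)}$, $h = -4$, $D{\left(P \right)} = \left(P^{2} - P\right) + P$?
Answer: $53946$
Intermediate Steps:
$D{\left(P \right)} = P^{2}$
$n = 31$ ($n = 6 + \left(-5\right)^{2} = 6 + 25 = 31$)
$I{\left(f,O \right)} = 27 O$ ($I{\left(f,O \right)} = \left(31 - 4\right) O = 27 O$)
$I{\left(6,-6 \right)} \left(\left(-19\right) 17 - 10\right) = 27 \left(-6\right) \left(\left(-19\right) 17 - 10\right) = - 162 \left(-323 - 10\right) = \left(-162\right) \left(-333\right) = 53946$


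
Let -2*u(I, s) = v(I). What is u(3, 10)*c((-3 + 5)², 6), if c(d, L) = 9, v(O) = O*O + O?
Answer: -54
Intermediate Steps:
v(O) = O + O² (v(O) = O² + O = O + O²)
u(I, s) = -I*(1 + I)/2
u(3, 10)*c((-3 + 5)², 6) = -½*3*(1 + 3)*9 = -½*3*4*9 = -6*9 = -54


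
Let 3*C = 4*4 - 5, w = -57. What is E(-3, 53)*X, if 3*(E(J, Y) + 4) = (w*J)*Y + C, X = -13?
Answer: -353132/9 ≈ -39237.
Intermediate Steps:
C = 11/3 (C = (4*4 - 5)/3 = (16 - 5)/3 = (⅓)*11 = 11/3 ≈ 3.6667)
E(J, Y) = -25/9 - 19*J*Y (E(J, Y) = -4 + ((-57*J)*Y + 11/3)/3 = -4 + (-57*J*Y + 11/3)/3 = -4 + (11/3 - 57*J*Y)/3 = -4 + (11/9 - 19*J*Y) = -25/9 - 19*J*Y)
E(-3, 53)*X = (-25/9 - 19*(-3)*53)*(-13) = (-25/9 + 3021)*(-13) = (27164/9)*(-13) = -353132/9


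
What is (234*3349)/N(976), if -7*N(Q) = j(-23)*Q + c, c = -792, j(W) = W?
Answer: 391833/1660 ≈ 236.04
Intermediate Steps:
N(Q) = 792/7 + 23*Q/7 (N(Q) = -(-23*Q - 792)/7 = -(-792 - 23*Q)/7 = 792/7 + 23*Q/7)
(234*3349)/N(976) = (234*3349)/(792/7 + (23/7)*976) = 783666/(792/7 + 22448/7) = 783666/3320 = 783666*(1/3320) = 391833/1660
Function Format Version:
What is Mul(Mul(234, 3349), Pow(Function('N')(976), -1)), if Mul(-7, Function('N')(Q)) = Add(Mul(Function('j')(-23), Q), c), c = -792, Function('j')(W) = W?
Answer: Rational(391833, 1660) ≈ 236.04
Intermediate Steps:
Function('N')(Q) = Add(Rational(792, 7), Mul(Rational(23, 7), Q)) (Function('N')(Q) = Mul(Rational(-1, 7), Add(Mul(-23, Q), -792)) = Mul(Rational(-1, 7), Add(-792, Mul(-23, Q))) = Add(Rational(792, 7), Mul(Rational(23, 7), Q)))
Mul(Mul(234, 3349), Pow(Function('N')(976), -1)) = Mul(Mul(234, 3349), Pow(Add(Rational(792, 7), Mul(Rational(23, 7), 976)), -1)) = Mul(783666, Pow(Add(Rational(792, 7), Rational(22448, 7)), -1)) = Mul(783666, Pow(3320, -1)) = Mul(783666, Rational(1, 3320)) = Rational(391833, 1660)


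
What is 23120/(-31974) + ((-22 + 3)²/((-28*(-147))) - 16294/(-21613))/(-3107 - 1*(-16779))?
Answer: -1562071183003969/2160463506355168 ≈ -0.72303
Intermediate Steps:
23120/(-31974) + ((-22 + 3)²/((-28*(-147))) - 16294/(-21613))/(-3107 - 1*(-16779)) = 23120*(-1/31974) + ((-19)²/4116 - 16294*(-1/21613))/(-3107 + 16779) = -11560/15987 + (361*(1/4116) + 16294/21613)/13672 = -11560/15987 + (361/4116 + 16294/21613)*(1/13672) = -11560/15987 + (74868397/88959108)*(1/13672) = -11560/15987 + 74868397/1216248924576 = -1562071183003969/2160463506355168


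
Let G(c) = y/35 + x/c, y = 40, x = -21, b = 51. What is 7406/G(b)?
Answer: 881314/87 ≈ 10130.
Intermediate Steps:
G(c) = 8/7 - 21/c (G(c) = 40/35 - 21/c = 40*(1/35) - 21/c = 8/7 - 21/c)
7406/G(b) = 7406/(8/7 - 21/51) = 7406/(8/7 - 21*1/51) = 7406/(8/7 - 7/17) = 7406/(87/119) = 7406*(119/87) = 881314/87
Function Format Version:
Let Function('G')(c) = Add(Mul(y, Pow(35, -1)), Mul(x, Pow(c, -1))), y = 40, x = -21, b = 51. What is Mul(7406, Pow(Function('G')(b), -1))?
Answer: Rational(881314, 87) ≈ 10130.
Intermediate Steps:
Function('G')(c) = Add(Rational(8, 7), Mul(-21, Pow(c, -1))) (Function('G')(c) = Add(Mul(40, Pow(35, -1)), Mul(-21, Pow(c, -1))) = Add(Mul(40, Rational(1, 35)), Mul(-21, Pow(c, -1))) = Add(Rational(8, 7), Mul(-21, Pow(c, -1))))
Mul(7406, Pow(Function('G')(b), -1)) = Mul(7406, Pow(Add(Rational(8, 7), Mul(-21, Pow(51, -1))), -1)) = Mul(7406, Pow(Add(Rational(8, 7), Mul(-21, Rational(1, 51))), -1)) = Mul(7406, Pow(Add(Rational(8, 7), Rational(-7, 17)), -1)) = Mul(7406, Pow(Rational(87, 119), -1)) = Mul(7406, Rational(119, 87)) = Rational(881314, 87)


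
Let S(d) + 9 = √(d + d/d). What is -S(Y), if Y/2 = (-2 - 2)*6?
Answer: 9 - I*√47 ≈ 9.0 - 6.8557*I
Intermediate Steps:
Y = -48 (Y = 2*((-2 - 2)*6) = 2*(-4*6) = 2*(-24) = -48)
S(d) = -9 + √(1 + d) (S(d) = -9 + √(d + d/d) = -9 + √(d + 1) = -9 + √(1 + d))
-S(Y) = -(-9 + √(1 - 48)) = -(-9 + √(-47)) = -(-9 + I*√47) = 9 - I*√47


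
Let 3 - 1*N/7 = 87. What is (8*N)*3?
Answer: -14112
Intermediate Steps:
N = -588 (N = 21 - 7*87 = 21 - 609 = -588)
(8*N)*3 = (8*(-588))*3 = -4704*3 = -14112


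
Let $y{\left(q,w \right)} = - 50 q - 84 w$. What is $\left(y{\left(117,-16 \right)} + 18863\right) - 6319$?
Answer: $8038$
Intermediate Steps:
$y{\left(q,w \right)} = - 84 w - 50 q$
$\left(y{\left(117,-16 \right)} + 18863\right) - 6319 = \left(\left(\left(-84\right) \left(-16\right) - 5850\right) + 18863\right) - 6319 = \left(\left(1344 - 5850\right) + 18863\right) - 6319 = \left(-4506 + 18863\right) - 6319 = 14357 - 6319 = 8038$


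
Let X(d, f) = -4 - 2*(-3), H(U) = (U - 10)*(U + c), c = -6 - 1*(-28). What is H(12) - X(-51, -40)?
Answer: 66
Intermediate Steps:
c = 22 (c = -6 + 28 = 22)
H(U) = (-10 + U)*(22 + U) (H(U) = (U - 10)*(U + 22) = (-10 + U)*(22 + U))
X(d, f) = 2 (X(d, f) = -4 + 6 = 2)
H(12) - X(-51, -40) = (-220 + 12² + 12*12) - 1*2 = (-220 + 144 + 144) - 2 = 68 - 2 = 66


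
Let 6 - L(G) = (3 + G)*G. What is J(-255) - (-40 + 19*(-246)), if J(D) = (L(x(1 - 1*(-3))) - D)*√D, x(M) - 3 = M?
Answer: 4714 + 191*I*√255 ≈ 4714.0 + 3050.0*I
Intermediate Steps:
x(M) = 3 + M
L(G) = 6 - G*(3 + G) (L(G) = 6 - (3 + G)*G = 6 - G*(3 + G))
J(D) = √D*(-64 - D) (J(D) = ((6 - (3 + (1 - 1*(-3)))² - 3*(3 + (1 - 1*(-3)))) - D)*√D = ((6 - (3 + (1 + 3))² - 3*(3 + (1 + 3))) - D)*√D = ((6 - (3 + 4)² - 3*(3 + 4)) - D)*√D = ((6 - 1*7² - 3*7) - D)*√D = ((6 - 1*49 - 21) - D)*√D = ((6 - 49 - 21) - D)*√D = (-64 - D)*√D = √D*(-64 - D))
J(-255) - (-40 + 19*(-246)) = √(-255)*(-64 - 1*(-255)) - (-40 + 19*(-246)) = (I*√255)*(-64 + 255) - (-40 - 4674) = (I*√255)*191 - 1*(-4714) = 191*I*√255 + 4714 = 4714 + 191*I*√255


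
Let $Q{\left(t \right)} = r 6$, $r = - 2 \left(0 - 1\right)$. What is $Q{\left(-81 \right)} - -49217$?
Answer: $49229$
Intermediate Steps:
$r = 2$ ($r = - 2 \left(0 - 1\right) = \left(-2\right) \left(-1\right) = 2$)
$Q{\left(t \right)} = 12$ ($Q{\left(t \right)} = 2 \cdot 6 = 12$)
$Q{\left(-81 \right)} - -49217 = 12 - -49217 = 12 + 49217 = 49229$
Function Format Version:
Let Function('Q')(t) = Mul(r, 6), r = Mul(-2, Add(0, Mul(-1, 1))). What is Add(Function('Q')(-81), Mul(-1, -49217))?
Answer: 49229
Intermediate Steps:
r = 2 (r = Mul(-2, Add(0, -1)) = Mul(-2, -1) = 2)
Function('Q')(t) = 12 (Function('Q')(t) = Mul(2, 6) = 12)
Add(Function('Q')(-81), Mul(-1, -49217)) = Add(12, Mul(-1, -49217)) = Add(12, 49217) = 49229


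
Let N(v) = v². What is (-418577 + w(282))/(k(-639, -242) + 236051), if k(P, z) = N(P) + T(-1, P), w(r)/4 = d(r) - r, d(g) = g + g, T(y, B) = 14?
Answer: -417449/644386 ≈ -0.64782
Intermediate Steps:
d(g) = 2*g
w(r) = 4*r (w(r) = 4*(2*r - r) = 4*r)
k(P, z) = 14 + P² (k(P, z) = P² + 14 = 14 + P²)
(-418577 + w(282))/(k(-639, -242) + 236051) = (-418577 + 4*282)/((14 + (-639)²) + 236051) = (-418577 + 1128)/((14 + 408321) + 236051) = -417449/(408335 + 236051) = -417449/644386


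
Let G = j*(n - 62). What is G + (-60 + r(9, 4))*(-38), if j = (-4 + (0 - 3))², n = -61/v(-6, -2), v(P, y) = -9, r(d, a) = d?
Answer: -6911/9 ≈ -767.89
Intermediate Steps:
n = 61/9 (n = -61/(-9) = -61*(-⅑) = 61/9 ≈ 6.7778)
j = 49 (j = (-4 - 3)² = (-7)² = 49)
G = -24353/9 (G = 49*(61/9 - 62) = 49*(-497/9) = -24353/9 ≈ -2705.9)
G + (-60 + r(9, 4))*(-38) = -24353/9 + (-60 + 9)*(-38) = -24353/9 - 51*(-38) = -24353/9 + 1938 = -6911/9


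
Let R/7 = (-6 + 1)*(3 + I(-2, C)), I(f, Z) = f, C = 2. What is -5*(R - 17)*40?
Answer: 10400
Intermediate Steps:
R = -35 (R = 7*((-6 + 1)*(3 - 2)) = 7*(-5*1) = 7*(-5) = -35)
-5*(R - 17)*40 = -5*(-35 - 17)*40 = -5*(-52)*40 = 260*40 = 10400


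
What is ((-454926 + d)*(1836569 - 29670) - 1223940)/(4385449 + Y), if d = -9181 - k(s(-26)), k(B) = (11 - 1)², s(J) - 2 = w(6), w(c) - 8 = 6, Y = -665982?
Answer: -838776388033/3719467 ≈ -2.2551e+5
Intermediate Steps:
w(c) = 14 (w(c) = 8 + 6 = 14)
s(J) = 16 (s(J) = 2 + 14 = 16)
k(B) = 100 (k(B) = 10² = 100)
d = -9281 (d = -9181 - 1*100 = -9181 - 100 = -9281)
((-454926 + d)*(1836569 - 29670) - 1223940)/(4385449 + Y) = ((-454926 - 9281)*(1836569 - 29670) - 1223940)/(4385449 - 665982) = (-464207*1806899 - 1223940)/3719467 = (-838775164093 - 1223940)*(1/3719467) = -838776388033*1/3719467 = -838776388033/3719467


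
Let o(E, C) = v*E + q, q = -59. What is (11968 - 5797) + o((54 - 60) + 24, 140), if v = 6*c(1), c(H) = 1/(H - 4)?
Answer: 6076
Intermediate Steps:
c(H) = 1/(-4 + H)
v = -2 (v = 6/(-4 + 1) = 6/(-3) = 6*(-⅓) = -2)
o(E, C) = -59 - 2*E (o(E, C) = -2*E - 59 = -59 - 2*E)
(11968 - 5797) + o((54 - 60) + 24, 140) = (11968 - 5797) + (-59 - 2*((54 - 60) + 24)) = 6171 + (-59 - 2*(-6 + 24)) = 6171 + (-59 - 2*18) = 6171 + (-59 - 36) = 6171 - 95 = 6076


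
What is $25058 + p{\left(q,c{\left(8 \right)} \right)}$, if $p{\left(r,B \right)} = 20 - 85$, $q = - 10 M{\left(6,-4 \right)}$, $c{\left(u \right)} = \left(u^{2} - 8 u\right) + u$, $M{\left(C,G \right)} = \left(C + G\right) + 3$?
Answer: $24993$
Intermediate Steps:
$M{\left(C,G \right)} = 3 + C + G$
$c{\left(u \right)} = u^{2} - 7 u$
$q = -50$ ($q = - 10 \left(3 + 6 - 4\right) = \left(-10\right) 5 = -50$)
$p{\left(r,B \right)} = -65$ ($p{\left(r,B \right)} = 20 - 85 = -65$)
$25058 + p{\left(q,c{\left(8 \right)} \right)} = 25058 - 65 = 24993$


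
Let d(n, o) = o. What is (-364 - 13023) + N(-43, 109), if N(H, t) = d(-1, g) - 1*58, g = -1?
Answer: -13446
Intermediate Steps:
N(H, t) = -59 (N(H, t) = -1 - 1*58 = -1 - 58 = -59)
(-364 - 13023) + N(-43, 109) = (-364 - 13023) - 59 = -13387 - 59 = -13446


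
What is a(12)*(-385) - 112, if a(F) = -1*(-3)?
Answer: -1267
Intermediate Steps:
a(F) = 3
a(12)*(-385) - 112 = 3*(-385) - 112 = -1155 - 112 = -1267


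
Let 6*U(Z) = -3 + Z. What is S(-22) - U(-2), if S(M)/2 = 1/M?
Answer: 49/66 ≈ 0.74242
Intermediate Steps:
U(Z) = -1/2 + Z/6 (U(Z) = (-3 + Z)/6 = -1/2 + Z/6)
S(M) = 2/M
S(-22) - U(-2) = 2/(-22) - (-1/2 + (1/6)*(-2)) = 2*(-1/22) - (-1/2 - 1/3) = -1/11 - 1*(-5/6) = -1/11 + 5/6 = 49/66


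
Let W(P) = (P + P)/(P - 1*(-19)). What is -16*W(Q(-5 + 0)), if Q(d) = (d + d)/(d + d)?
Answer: -8/5 ≈ -1.6000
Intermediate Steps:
Q(d) = 1 (Q(d) = (2*d)/((2*d)) = (2*d)*(1/(2*d)) = 1)
W(P) = 2*P/(19 + P) (W(P) = (2*P)/(P + 19) = (2*P)/(19 + P) = 2*P/(19 + P))
-16*W(Q(-5 + 0)) = -32/(19 + 1) = -32/20 = -16*1/10 = -8/5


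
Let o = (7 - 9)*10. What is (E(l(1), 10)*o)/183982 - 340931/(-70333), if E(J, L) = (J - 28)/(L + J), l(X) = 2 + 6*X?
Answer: 282270285889/58230027027 ≈ 4.8475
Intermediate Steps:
o = -20 (o = -2*10 = -20)
E(J, L) = (-28 + J)/(J + L)
(E(l(1), 10)*o)/183982 - 340931/(-70333) = (((-28 + (2 + 6*1))/((2 + 6*1) + 10))*(-20))/183982 - 340931/(-70333) = (((-28 + (2 + 6))/((2 + 6) + 10))*(-20))*(1/183982) - 340931*(-1/70333) = (((-28 + 8)/(8 + 10))*(-20))*(1/183982) + 340931/70333 = ((-20/18)*(-20))*(1/183982) + 340931/70333 = (((1/18)*(-20))*(-20))*(1/183982) + 340931/70333 = -10/9*(-20)*(1/183982) + 340931/70333 = (200/9)*(1/183982) + 340931/70333 = 100/827919 + 340931/70333 = 282270285889/58230027027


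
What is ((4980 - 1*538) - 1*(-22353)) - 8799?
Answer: 17996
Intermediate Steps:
((4980 - 1*538) - 1*(-22353)) - 8799 = ((4980 - 538) + 22353) - 8799 = (4442 + 22353) - 8799 = 26795 - 8799 = 17996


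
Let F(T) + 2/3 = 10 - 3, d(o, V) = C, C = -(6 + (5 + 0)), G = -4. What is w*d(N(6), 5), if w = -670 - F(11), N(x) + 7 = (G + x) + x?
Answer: 22319/3 ≈ 7439.7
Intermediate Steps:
N(x) = -11 + 2*x (N(x) = -7 + ((-4 + x) + x) = -7 + (-4 + 2*x) = -11 + 2*x)
C = -11 (C = -(6 + 5) = -1*11 = -11)
d(o, V) = -11
F(T) = 19/3 (F(T) = -2/3 + (10 - 3) = -2/3 + 7 = 19/3)
w = -2029/3 (w = -670 - 1*19/3 = -670 - 19/3 = -2029/3 ≈ -676.33)
w*d(N(6), 5) = -2029/3*(-11) = 22319/3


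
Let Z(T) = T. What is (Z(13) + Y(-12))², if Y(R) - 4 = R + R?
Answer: 49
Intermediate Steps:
Y(R) = 4 + 2*R (Y(R) = 4 + (R + R) = 4 + 2*R)
(Z(13) + Y(-12))² = (13 + (4 + 2*(-12)))² = (13 + (4 - 24))² = (13 - 20)² = (-7)² = 49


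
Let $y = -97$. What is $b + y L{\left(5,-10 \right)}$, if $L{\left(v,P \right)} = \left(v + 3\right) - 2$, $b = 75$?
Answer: $-507$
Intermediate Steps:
$L{\left(v,P \right)} = 1 + v$ ($L{\left(v,P \right)} = \left(3 + v\right) - 2 = 1 + v$)
$b + y L{\left(5,-10 \right)} = 75 - 97 \left(1 + 5\right) = 75 - 582 = -507$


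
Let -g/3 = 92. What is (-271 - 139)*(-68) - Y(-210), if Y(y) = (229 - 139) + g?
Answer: 28066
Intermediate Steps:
g = -276 (g = -3*92 = -276)
Y(y) = -186 (Y(y) = (229 - 139) - 276 = 90 - 276 = -186)
(-271 - 139)*(-68) - Y(-210) = (-271 - 139)*(-68) - 1*(-186) = -410*(-68) + 186 = 27880 + 186 = 28066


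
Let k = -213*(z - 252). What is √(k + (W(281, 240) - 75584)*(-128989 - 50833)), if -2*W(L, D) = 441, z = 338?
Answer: √13631298481 ≈ 1.1675e+5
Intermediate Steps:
W(L, D) = -441/2 (W(L, D) = -½*441 = -441/2)
k = -18318 (k = -213*(338 - 252) = -213*86 = -18318)
√(k + (W(281, 240) - 75584)*(-128989 - 50833)) = √(-18318 + (-441/2 - 75584)*(-128989 - 50833)) = √(-18318 - 151609/2*(-179822)) = √(-18318 + 13631316799) = √13631298481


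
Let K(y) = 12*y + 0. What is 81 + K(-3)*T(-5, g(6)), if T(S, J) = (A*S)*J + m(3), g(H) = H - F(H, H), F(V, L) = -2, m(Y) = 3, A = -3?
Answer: -4347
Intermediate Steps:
g(H) = 2 + H (g(H) = H - 1*(-2) = H + 2 = 2 + H)
T(S, J) = 3 - 3*J*S (T(S, J) = (-3*S)*J + 3 = -3*J*S + 3 = 3 - 3*J*S)
K(y) = 12*y
81 + K(-3)*T(-5, g(6)) = 81 + (12*(-3))*(3 - 3*(2 + 6)*(-5)) = 81 - 36*(3 - 3*8*(-5)) = 81 - 36*(3 + 120) = 81 - 36*123 = 81 - 4428 = -4347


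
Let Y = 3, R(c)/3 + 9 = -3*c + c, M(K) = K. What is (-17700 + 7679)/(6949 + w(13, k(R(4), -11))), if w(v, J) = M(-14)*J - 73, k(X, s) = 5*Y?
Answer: -911/606 ≈ -1.5033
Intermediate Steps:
R(c) = -27 - 6*c (R(c) = -27 + 3*(-3*c + c) = -27 + 3*(-2*c) = -27 - 6*c)
k(X, s) = 15 (k(X, s) = 5*3 = 15)
w(v, J) = -73 - 14*J (w(v, J) = -14*J - 73 = -73 - 14*J)
(-17700 + 7679)/(6949 + w(13, k(R(4), -11))) = (-17700 + 7679)/(6949 + (-73 - 14*15)) = -10021/(6949 + (-73 - 210)) = -10021/(6949 - 283) = -10021/6666 = -10021*1/6666 = -911/606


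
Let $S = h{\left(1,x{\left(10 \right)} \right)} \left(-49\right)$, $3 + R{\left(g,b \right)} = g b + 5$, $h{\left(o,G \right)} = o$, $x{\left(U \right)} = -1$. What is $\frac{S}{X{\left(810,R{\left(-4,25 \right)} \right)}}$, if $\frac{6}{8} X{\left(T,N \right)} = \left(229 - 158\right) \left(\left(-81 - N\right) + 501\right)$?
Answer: $- \frac{21}{21016} \approx -0.00099924$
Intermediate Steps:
$R{\left(g,b \right)} = 2 + b g$ ($R{\left(g,b \right)} = -3 + \left(g b + 5\right) = -3 + \left(b g + 5\right) = -3 + \left(5 + b g\right) = 2 + b g$)
$X{\left(T,N \right)} = 39760 - \frac{284 N}{3}$ ($X{\left(T,N \right)} = \frac{4 \left(229 - 158\right) \left(\left(-81 - N\right) + 501\right)}{3} = \frac{4 \cdot 71 \left(420 - N\right)}{3} = \frac{4 \left(29820 - 71 N\right)}{3} = 39760 - \frac{284 N}{3}$)
$S = -49$ ($S = 1 \left(-49\right) = -49$)
$\frac{S}{X{\left(810,R{\left(-4,25 \right)} \right)}} = - \frac{49}{39760 - \frac{284 \left(2 + 25 \left(-4\right)\right)}{3}} = - \frac{49}{39760 - \frac{284 \left(2 - 100\right)}{3}} = - \frac{49}{39760 - - \frac{27832}{3}} = - \frac{49}{39760 + \frac{27832}{3}} = - \frac{49}{\frac{147112}{3}} = \left(-49\right) \frac{3}{147112} = - \frac{21}{21016}$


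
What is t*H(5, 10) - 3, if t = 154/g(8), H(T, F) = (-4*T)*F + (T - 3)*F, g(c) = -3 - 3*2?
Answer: 3077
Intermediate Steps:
g(c) = -9 (g(c) = -3 - 6 = -9)
H(T, F) = F*(-3 + T) - 4*F*T (H(T, F) = -4*F*T + (-3 + T)*F = -4*F*T + F*(-3 + T) = F*(-3 + T) - 4*F*T)
t = -154/9 (t = 154/(-9) = 154*(-1/9) = -154/9 ≈ -17.111)
t*H(5, 10) - 3 = -(-154)*10*(1 + 5)/3 - 3 = -(-154)*10*6/3 - 3 = -154/9*(-180) - 3 = 3080 - 3 = 3077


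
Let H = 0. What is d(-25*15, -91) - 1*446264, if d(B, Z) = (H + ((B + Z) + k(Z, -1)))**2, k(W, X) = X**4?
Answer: -230039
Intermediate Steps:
d(B, Z) = (1 + B + Z)**2 (d(B, Z) = (0 + ((B + Z) + (-1)**4))**2 = (0 + ((B + Z) + 1))**2 = (0 + (1 + B + Z))**2 = (1 + B + Z)**2)
d(-25*15, -91) - 1*446264 = (1 - 25*15 - 91)**2 - 1*446264 = (1 - 375 - 91)**2 - 446264 = (-465)**2 - 446264 = 216225 - 446264 = -230039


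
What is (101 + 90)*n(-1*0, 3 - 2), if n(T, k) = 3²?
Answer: 1719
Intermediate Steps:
n(T, k) = 9
(101 + 90)*n(-1*0, 3 - 2) = (101 + 90)*9 = 191*9 = 1719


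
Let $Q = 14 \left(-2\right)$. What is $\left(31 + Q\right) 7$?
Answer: $21$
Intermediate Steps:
$Q = -28$
$\left(31 + Q\right) 7 = \left(31 - 28\right) 7 = 3 \cdot 7 = 21$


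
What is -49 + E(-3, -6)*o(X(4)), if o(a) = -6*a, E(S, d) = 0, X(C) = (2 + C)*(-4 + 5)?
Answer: -49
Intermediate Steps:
X(C) = 2 + C (X(C) = (2 + C)*1 = 2 + C)
-49 + E(-3, -6)*o(X(4)) = -49 + 0*(-6*(2 + 4)) = -49 + 0*(-6*6) = -49 + 0*(-36) = -49 + 0 = -49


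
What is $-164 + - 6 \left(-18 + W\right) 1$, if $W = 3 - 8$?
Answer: $-26$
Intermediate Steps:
$W = -5$ ($W = 3 - 8 = -5$)
$-164 + - 6 \left(-18 + W\right) 1 = -164 + - 6 \left(-18 - 5\right) 1 = -164 + \left(-6\right) \left(-23\right) 1 = -164 + 138 \cdot 1 = -164 + 138 = -26$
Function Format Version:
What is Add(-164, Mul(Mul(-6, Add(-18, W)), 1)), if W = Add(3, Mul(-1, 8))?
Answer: -26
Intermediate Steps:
W = -5 (W = Add(3, -8) = -5)
Add(-164, Mul(Mul(-6, Add(-18, W)), 1)) = Add(-164, Mul(Mul(-6, Add(-18, -5)), 1)) = Add(-164, Mul(Mul(-6, -23), 1)) = Add(-164, Mul(138, 1)) = Add(-164, 138) = -26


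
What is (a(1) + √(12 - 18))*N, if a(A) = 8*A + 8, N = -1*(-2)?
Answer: 32 + 2*I*√6 ≈ 32.0 + 4.899*I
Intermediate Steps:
N = 2
a(A) = 8 + 8*A
(a(1) + √(12 - 18))*N = ((8 + 8*1) + √(12 - 18))*2 = ((8 + 8) + √(-6))*2 = (16 + I*√6)*2 = 32 + 2*I*√6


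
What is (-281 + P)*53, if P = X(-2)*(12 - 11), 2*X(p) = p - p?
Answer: -14893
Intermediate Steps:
X(p) = 0 (X(p) = (p - p)/2 = (1/2)*0 = 0)
P = 0 (P = 0*(12 - 11) = 0*1 = 0)
(-281 + P)*53 = (-281 + 0)*53 = -281*53 = -14893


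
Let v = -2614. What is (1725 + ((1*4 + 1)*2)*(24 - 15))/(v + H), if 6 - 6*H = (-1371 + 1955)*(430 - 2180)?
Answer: 5445/503161 ≈ 0.010822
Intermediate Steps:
H = 511003/3 (H = 1 - (-1371 + 1955)*(430 - 2180)/6 = 1 - 292*(-1750)/3 = 1 - 1/6*(-1022000) = 1 + 511000/3 = 511003/3 ≈ 1.7033e+5)
(1725 + ((1*4 + 1)*2)*(24 - 15))/(v + H) = (1725 + ((1*4 + 1)*2)*(24 - 15))/(-2614 + 511003/3) = (1725 + ((4 + 1)*2)*9)/(503161/3) = (1725 + (5*2)*9)*(3/503161) = (1725 + 10*9)*(3/503161) = (1725 + 90)*(3/503161) = 1815*(3/503161) = 5445/503161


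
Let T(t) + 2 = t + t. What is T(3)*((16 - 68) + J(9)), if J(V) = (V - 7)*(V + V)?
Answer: -64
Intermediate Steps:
T(t) = -2 + 2*t (T(t) = -2 + (t + t) = -2 + 2*t)
J(V) = 2*V*(-7 + V) (J(V) = (-7 + V)*(2*V) = 2*V*(-7 + V))
T(3)*((16 - 68) + J(9)) = (-2 + 2*3)*((16 - 68) + 2*9*(-7 + 9)) = (-2 + 6)*(-52 + 2*9*2) = 4*(-52 + 36) = 4*(-16) = -64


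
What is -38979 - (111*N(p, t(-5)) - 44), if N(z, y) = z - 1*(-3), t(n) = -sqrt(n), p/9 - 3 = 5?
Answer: -47260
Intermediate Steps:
p = 72 (p = 27 + 9*5 = 27 + 45 = 72)
N(z, y) = 3 + z (N(z, y) = z + 3 = 3 + z)
-38979 - (111*N(p, t(-5)) - 44) = -38979 - (111*(3 + 72) - 44) = -38979 - (111*75 - 44) = -38979 - (8325 - 44) = -38979 - 1*8281 = -38979 - 8281 = -47260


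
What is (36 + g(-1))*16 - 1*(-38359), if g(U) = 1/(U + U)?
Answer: 38927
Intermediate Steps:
g(U) = 1/(2*U)
(36 + g(-1))*16 - 1*(-38359) = (36 + (½)/(-1))*16 - 1*(-38359) = (36 + (½)*(-1))*16 + 38359 = (36 - ½)*16 + 38359 = (71/2)*16 + 38359 = 568 + 38359 = 38927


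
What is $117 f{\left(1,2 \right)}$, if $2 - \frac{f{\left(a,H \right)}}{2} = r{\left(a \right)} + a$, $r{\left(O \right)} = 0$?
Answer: $234$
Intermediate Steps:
$f{\left(a,H \right)} = 4 - 2 a$ ($f{\left(a,H \right)} = 4 - 2 \left(0 + a\right) = 4 - 2 a$)
$117 f{\left(1,2 \right)} = 117 \left(4 - 2\right) = 117 \cdot 2 = 234$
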